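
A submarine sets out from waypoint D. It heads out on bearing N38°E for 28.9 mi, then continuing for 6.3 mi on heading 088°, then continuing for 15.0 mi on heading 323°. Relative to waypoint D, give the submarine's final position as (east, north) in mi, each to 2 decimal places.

Leg 1 (N38°E, 28.9 mi): east 28.9 sin 38° = 17.79, north 28.9 cos 38° = 22.77
Leg 2 (088°, 6.3 mi): east 6.3 sin 88° = 6.30, north 6.3 cos 88° = 0.22
Leg 3 (323°, 15.0 mi): east 15.0 sin 323° = -9.03, north 15.0 cos 323° = 11.98
Summing: 15.06 mi east, 34.97 mi north → (15.06, 34.97).

(15.06, 34.97)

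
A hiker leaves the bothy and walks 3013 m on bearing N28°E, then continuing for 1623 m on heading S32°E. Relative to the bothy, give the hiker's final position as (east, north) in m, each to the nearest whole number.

Leg 1 (N28°E, 3013 m): east 3013 sin 28° = 1414.52, north 3013 cos 28° = 2660.32
Leg 2 (S32°E, 1623 m): east 1623 sin 148° = 860.06, north 1623 cos 148° = -1376.38
Summing: 2274.58 m east, 1283.94 m north → (2275, 1284).

(2275, 1284)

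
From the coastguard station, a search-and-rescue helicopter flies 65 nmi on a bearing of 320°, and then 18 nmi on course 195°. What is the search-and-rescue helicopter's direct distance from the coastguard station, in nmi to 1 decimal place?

56.6 nmi

Leg 1 (320°, 65 nmi): east 65 sin 320° = -41.78, north 65 cos 320° = 49.79
Leg 2 (195°, 18 nmi): east 18 sin 195° = -4.66, north 18 cos 195° = -17.39
Net: -46.44 east, 32.41 north. Distance = √((-46.44)² + (32.41)²) = 56.629 nmi.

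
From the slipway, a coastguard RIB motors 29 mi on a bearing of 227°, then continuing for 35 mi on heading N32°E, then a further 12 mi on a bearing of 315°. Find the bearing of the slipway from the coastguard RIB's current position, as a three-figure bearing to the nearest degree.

Leg 1 (227°, 29 mi): east 29 sin 227° = -21.21, north 29 cos 227° = -19.78
Leg 2 (N32°E, 35 mi): east 35 sin 32° = 18.55, north 35 cos 32° = 29.68
Leg 3 (315°, 12 mi): east 12 sin 315° = -8.49, north 12 cos 315° = 8.49
Net displacement: -11.15 east, 18.39 north. Direction back to start is (11.15, -18.39): bearing = atan2(11.15, -18.39) mod 360° = 148.78° ≈ 149°.

149°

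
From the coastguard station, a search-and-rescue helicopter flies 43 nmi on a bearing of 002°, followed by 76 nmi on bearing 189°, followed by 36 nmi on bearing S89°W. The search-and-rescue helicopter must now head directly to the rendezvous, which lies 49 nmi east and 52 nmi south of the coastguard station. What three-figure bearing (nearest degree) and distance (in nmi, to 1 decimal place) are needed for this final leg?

101°, 97.3 nmi

Leg 1 (002°, 43 nmi): east 43 sin 2° = 1.50, north 43 cos 2° = 42.97
Leg 2 (189°, 76 nmi): east 76 sin 189° = -11.89, north 76 cos 189° = -75.06
Leg 3 (S89°W, 36 nmi): east 36 sin 269° = -35.99, north 36 cos 269° = -0.63
Current position: (-46.38, -32.72). Target: (49, -52). Remaining: Δeast = 95.38, Δnorth = -19.28.
Bearing = atan2(95.38, -19.28) mod 360° = 101.43°; distance = √((95.38)² + (-19.28)²) = 97.312 nmi.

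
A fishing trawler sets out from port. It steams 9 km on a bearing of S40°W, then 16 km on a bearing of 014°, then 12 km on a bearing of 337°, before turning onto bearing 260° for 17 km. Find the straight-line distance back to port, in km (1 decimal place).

Leg 1 (S40°W, 9 km): east 9 sin 220° = -5.79, north 9 cos 220° = -6.89
Leg 2 (014°, 16 km): east 16 sin 14° = 3.87, north 16 cos 14° = 15.52
Leg 3 (337°, 12 km): east 12 sin 337° = -4.69, north 12 cos 337° = 11.05
Leg 4 (260°, 17 km): east 17 sin 260° = -16.74, north 17 cos 260° = -2.95
Net: -23.34 east, 16.72 north. Distance = √((-23.34)² + (16.72)²) = 28.717 km.

28.7 km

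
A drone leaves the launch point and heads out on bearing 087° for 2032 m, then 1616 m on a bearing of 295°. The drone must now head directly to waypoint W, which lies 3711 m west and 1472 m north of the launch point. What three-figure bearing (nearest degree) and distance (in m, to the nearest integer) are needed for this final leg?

Leg 1 (087°, 2032 m): east 2032 sin 87° = 2029.22, north 2032 cos 87° = 106.35
Leg 2 (295°, 1616 m): east 1616 sin 295° = -1464.59, north 1616 cos 295° = 682.95
Current position: (564.62, 789.30). Target: (-3711, 1472). Remaining: Δeast = -4275.62, Δnorth = 682.70.
Bearing = atan2(-4275.62, 682.70) mod 360° = 279.07°; distance = √((-4275.62)² + (682.70)²) = 4329.783 m.

279°, 4330 m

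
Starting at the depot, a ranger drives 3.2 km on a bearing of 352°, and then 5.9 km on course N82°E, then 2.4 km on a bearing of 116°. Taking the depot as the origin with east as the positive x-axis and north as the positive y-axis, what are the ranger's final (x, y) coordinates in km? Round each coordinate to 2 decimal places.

(7.55, 2.94)

Leg 1 (352°, 3.2 km): east 3.2 sin 352° = -0.45, north 3.2 cos 352° = 3.17
Leg 2 (N82°E, 5.9 km): east 5.9 sin 82° = 5.84, north 5.9 cos 82° = 0.82
Leg 3 (116°, 2.4 km): east 2.4 sin 116° = 2.16, north 2.4 cos 116° = -1.05
Summing: 7.55 km east, 2.94 km north → (7.55, 2.94).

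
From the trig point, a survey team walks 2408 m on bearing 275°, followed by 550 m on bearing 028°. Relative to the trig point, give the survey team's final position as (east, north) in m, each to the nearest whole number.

(-2141, 695)

Leg 1 (275°, 2408 m): east 2408 sin 275° = -2398.84, north 2408 cos 275° = 209.87
Leg 2 (028°, 550 m): east 550 sin 28° = 258.21, north 550 cos 28° = 485.62
Summing: -2140.63 m east, 695.49 m north → (-2141, 695).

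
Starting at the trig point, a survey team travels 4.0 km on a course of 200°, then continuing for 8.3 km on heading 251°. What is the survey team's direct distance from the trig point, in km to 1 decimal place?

11.3 km

Leg 1 (200°, 4.0 km): east 4.0 sin 200° = -1.37, north 4.0 cos 200° = -3.76
Leg 2 (251°, 8.3 km): east 8.3 sin 251° = -7.85, north 8.3 cos 251° = -2.70
Net: -9.22 east, -6.46 north. Distance = √((-9.22)² + (-6.46)²) = 11.255 km.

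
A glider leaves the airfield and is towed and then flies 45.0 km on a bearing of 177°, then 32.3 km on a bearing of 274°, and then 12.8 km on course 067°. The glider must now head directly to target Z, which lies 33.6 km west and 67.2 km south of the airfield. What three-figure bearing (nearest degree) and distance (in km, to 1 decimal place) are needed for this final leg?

Leg 1 (177°, 45.0 km): east 45.0 sin 177° = 2.36, north 45.0 cos 177° = -44.94
Leg 2 (274°, 32.3 km): east 32.3 sin 274° = -32.22, north 32.3 cos 274° = 2.25
Leg 3 (067°, 12.8 km): east 12.8 sin 67° = 11.78, north 12.8 cos 67° = 5.00
Current position: (-18.08, -37.68). Target: (-33.6, -67.2). Remaining: Δeast = -15.52, Δnorth = -29.52.
Bearing = atan2(-15.52, -29.52) mod 360° = 207.73°; distance = √((-15.52)² + (-29.52)²) = 33.346 km.

208°, 33.3 km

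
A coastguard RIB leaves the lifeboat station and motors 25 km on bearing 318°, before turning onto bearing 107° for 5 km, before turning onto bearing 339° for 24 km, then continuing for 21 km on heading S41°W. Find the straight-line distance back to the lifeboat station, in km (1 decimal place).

Leg 1 (318°, 25 km): east 25 sin 318° = -16.73, north 25 cos 318° = 18.58
Leg 2 (107°, 5 km): east 5 sin 107° = 4.78, north 5 cos 107° = -1.46
Leg 3 (339°, 24 km): east 24 sin 339° = -8.60, north 24 cos 339° = 22.41
Leg 4 (S41°W, 21 km): east 21 sin 221° = -13.78, north 21 cos 221° = -15.85
Net: -34.32 east, 23.67 north. Distance = √((-34.32)² + (23.67)²) = 41.697 km.

41.7 km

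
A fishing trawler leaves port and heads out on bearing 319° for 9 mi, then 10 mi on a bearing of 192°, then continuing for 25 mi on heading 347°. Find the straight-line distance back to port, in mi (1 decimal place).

Leg 1 (319°, 9 mi): east 9 sin 319° = -5.90, north 9 cos 319° = 6.79
Leg 2 (192°, 10 mi): east 10 sin 192° = -2.08, north 10 cos 192° = -9.78
Leg 3 (347°, 25 mi): east 25 sin 347° = -5.62, north 25 cos 347° = 24.36
Net: -13.61 east, 21.37 north. Distance = √((-13.61)² + (21.37)²) = 25.335 mi.

25.3 mi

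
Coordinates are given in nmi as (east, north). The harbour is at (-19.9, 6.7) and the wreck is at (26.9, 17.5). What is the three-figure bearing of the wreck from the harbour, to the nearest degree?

077°

Δeast = 26.9 − -19.9 = 46.80; Δnorth = 17.5 − 6.7 = 10.80.
Bearing = atan2(Δeast, Δnorth) mod 360° = 77.01° ≈ 077°.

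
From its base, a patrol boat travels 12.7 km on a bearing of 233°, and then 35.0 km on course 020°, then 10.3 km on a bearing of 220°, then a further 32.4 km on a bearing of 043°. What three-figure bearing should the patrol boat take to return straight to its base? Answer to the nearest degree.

Leg 1 (233°, 12.7 km): east 12.7 sin 233° = -10.14, north 12.7 cos 233° = -7.64
Leg 2 (020°, 35.0 km): east 35.0 sin 20° = 11.97, north 35.0 cos 20° = 32.89
Leg 3 (220°, 10.3 km): east 10.3 sin 220° = -6.62, north 10.3 cos 220° = -7.89
Leg 4 (043°, 32.4 km): east 32.4 sin 43° = 22.10, north 32.4 cos 43° = 23.70
Net displacement: 17.30 east, 41.05 north. Direction back to start is (-17.30, -41.05): bearing = atan2(-17.30, -41.05) mod 360° = 202.86° ≈ 203°.

203°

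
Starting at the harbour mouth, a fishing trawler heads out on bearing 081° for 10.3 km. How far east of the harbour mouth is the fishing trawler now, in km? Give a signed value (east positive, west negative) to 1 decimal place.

Leg 1 (081°, 10.3 km): east 10.3 sin 81° = 10.17, north 10.3 cos 81° = 1.61
Net east component: 10.17 km.

10.2 km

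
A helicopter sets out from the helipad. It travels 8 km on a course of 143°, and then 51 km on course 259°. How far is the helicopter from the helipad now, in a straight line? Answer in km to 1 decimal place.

48.0 km

Leg 1 (143°, 8 km): east 8 sin 143° = 4.81, north 8 cos 143° = -6.39
Leg 2 (259°, 51 km): east 51 sin 259° = -50.06, north 51 cos 259° = -9.73
Net: -45.25 east, -16.12 north. Distance = √((-45.25)² + (-16.12)²) = 48.034 km.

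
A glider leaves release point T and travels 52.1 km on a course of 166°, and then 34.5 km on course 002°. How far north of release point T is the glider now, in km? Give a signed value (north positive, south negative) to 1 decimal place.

-16.1 km

Leg 1 (166°, 52.1 km): east 52.1 sin 166° = 12.60, north 52.1 cos 166° = -50.55
Leg 2 (002°, 34.5 km): east 34.5 sin 2° = 1.20, north 34.5 cos 2° = 34.48
Net north component: -16.07 km.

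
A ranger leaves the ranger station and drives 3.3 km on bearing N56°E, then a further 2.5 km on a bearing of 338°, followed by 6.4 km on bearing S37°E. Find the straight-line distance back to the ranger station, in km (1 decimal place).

Leg 1 (N56°E, 3.3 km): east 3.3 sin 56° = 2.74, north 3.3 cos 56° = 1.85
Leg 2 (338°, 2.5 km): east 2.5 sin 338° = -0.94, north 2.5 cos 338° = 2.32
Leg 3 (S37°E, 6.4 km): east 6.4 sin 143° = 3.85, north 6.4 cos 143° = -5.11
Net: 5.65 east, -0.95 north. Distance = √((5.65)² + (-0.95)²) = 5.730 km.

5.7 km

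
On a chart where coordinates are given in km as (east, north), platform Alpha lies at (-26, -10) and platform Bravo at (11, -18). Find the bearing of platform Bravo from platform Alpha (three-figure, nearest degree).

102°

Δeast = 11 − -26 = 37.00; Δnorth = -18 − -10 = -8.00.
Bearing = atan2(Δeast, Δnorth) mod 360° = 102.20° ≈ 102°.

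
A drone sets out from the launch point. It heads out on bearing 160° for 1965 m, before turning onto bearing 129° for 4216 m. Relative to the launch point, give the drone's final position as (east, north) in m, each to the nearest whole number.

(3949, -4500)

Leg 1 (160°, 1965 m): east 1965 sin 160° = 672.07, north 1965 cos 160° = -1846.50
Leg 2 (129°, 4216 m): east 4216 sin 129° = 3276.45, north 4216 cos 129° = -2653.21
Summing: 3948.52 m east, -4499.71 m north → (3949, -4500).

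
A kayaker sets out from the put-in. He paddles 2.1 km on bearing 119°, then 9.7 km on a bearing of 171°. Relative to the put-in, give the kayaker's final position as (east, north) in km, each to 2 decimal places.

Leg 1 (119°, 2.1 km): east 2.1 sin 119° = 1.84, north 2.1 cos 119° = -1.02
Leg 2 (171°, 9.7 km): east 9.7 sin 171° = 1.52, north 9.7 cos 171° = -9.58
Summing: 3.35 km east, -10.60 km north → (3.35, -10.60).

(3.35, -10.60)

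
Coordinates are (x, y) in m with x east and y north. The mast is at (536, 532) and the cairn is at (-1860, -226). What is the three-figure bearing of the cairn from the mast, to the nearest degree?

Δeast = -1860 − 536 = -2396.00; Δnorth = -226 − 532 = -758.00.
Bearing = atan2(Δeast, Δnorth) mod 360° = 252.44° ≈ 252°.

252°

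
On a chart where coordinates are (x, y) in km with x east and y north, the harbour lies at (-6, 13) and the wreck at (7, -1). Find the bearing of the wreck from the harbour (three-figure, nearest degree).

Δeast = 7 − -6 = 13.00; Δnorth = -1 − 13 = -14.00.
Bearing = atan2(Δeast, Δnorth) mod 360° = 137.12° ≈ 137°.

137°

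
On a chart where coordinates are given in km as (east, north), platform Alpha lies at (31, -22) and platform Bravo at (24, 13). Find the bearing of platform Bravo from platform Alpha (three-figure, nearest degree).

349°

Δeast = 24 − 31 = -7.00; Δnorth = 13 − -22 = 35.00.
Bearing = atan2(Δeast, Δnorth) mod 360° = 348.69° ≈ 349°.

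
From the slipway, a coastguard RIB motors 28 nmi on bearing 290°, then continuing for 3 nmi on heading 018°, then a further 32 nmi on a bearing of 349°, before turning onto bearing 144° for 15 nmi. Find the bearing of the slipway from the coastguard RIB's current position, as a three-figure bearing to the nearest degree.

144°

Leg 1 (290°, 28 nmi): east 28 sin 290° = -26.31, north 28 cos 290° = 9.58
Leg 2 (018°, 3 nmi): east 3 sin 18° = 0.93, north 3 cos 18° = 2.85
Leg 3 (349°, 32 nmi): east 32 sin 349° = -6.11, north 32 cos 349° = 31.41
Leg 4 (144°, 15 nmi): east 15 sin 144° = 8.82, north 15 cos 144° = -12.14
Net displacement: -22.67 east, 31.71 north. Direction back to start is (22.67, -31.71): bearing = atan2(22.67, -31.71) mod 360° = 144.43° ≈ 144°.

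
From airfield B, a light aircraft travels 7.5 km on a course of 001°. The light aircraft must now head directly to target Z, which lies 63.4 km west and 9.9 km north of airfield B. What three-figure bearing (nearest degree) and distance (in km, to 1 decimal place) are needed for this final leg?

272°, 63.6 km

Leg 1 (001°, 7.5 km): east 7.5 sin 1° = 0.13, north 7.5 cos 1° = 7.50
Current position: (0.13, 7.50). Target: (-63.4, 9.9). Remaining: Δeast = -63.53, Δnorth = 2.40.
Bearing = atan2(-63.53, 2.40) mod 360° = 272.16°; distance = √((-63.53)² + (2.40)²) = 63.576 km.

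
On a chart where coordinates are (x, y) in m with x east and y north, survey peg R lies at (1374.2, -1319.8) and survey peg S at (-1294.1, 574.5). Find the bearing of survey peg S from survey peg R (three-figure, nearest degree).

305°

Δeast = -1294.1 − 1374.2 = -2668.30; Δnorth = 574.5 − -1319.8 = 1894.30.
Bearing = atan2(Δeast, Δnorth) mod 360° = 305.37° ≈ 305°.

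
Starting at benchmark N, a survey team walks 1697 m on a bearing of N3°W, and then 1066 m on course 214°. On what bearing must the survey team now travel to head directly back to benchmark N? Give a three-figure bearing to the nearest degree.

140°

Leg 1 (N3°W, 1697 m): east 1697 sin 357° = -88.81, north 1697 cos 357° = 1694.67
Leg 2 (214°, 1066 m): east 1066 sin 214° = -596.10, north 1066 cos 214° = -883.75
Net displacement: -684.91 east, 810.92 north. Direction back to start is (684.91, -810.92): bearing = atan2(684.91, -810.92) mod 360° = 139.82° ≈ 140°.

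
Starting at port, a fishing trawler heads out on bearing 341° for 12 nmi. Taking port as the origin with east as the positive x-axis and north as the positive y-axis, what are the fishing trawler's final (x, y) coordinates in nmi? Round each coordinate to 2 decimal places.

(-3.91, 11.35)

Leg 1 (341°, 12 nmi): east 12 sin 341° = -3.91, north 12 cos 341° = 11.35
Summing: -3.91 nmi east, 11.35 nmi north → (-3.91, 11.35).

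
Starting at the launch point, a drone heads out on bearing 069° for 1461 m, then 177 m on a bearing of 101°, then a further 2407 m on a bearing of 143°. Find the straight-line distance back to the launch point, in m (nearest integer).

Leg 1 (069°, 1461 m): east 1461 sin 69° = 1363.96, north 1461 cos 69° = 523.58
Leg 2 (101°, 177 m): east 177 sin 101° = 173.75, north 177 cos 101° = -33.77
Leg 3 (143°, 2407 m): east 2407 sin 143° = 1448.57, north 2407 cos 143° = -1922.32
Net: 2986.28 east, -1432.51 north. Distance = √((2986.28)² + (-1432.51)²) = 3312.091 m.

3312 m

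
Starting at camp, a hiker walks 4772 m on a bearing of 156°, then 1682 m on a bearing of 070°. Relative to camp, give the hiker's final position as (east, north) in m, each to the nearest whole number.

(3522, -3784)

Leg 1 (156°, 4772 m): east 4772 sin 156° = 1940.95, north 4772 cos 156° = -4359.44
Leg 2 (070°, 1682 m): east 1682 sin 70° = 1580.56, north 1682 cos 70° = 575.28
Summing: 3521.51 m east, -3784.16 m north → (3522, -3784).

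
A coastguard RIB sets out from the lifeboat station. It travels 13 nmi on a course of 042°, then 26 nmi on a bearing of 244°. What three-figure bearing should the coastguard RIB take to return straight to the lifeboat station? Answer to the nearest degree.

Leg 1 (042°, 13 nmi): east 13 sin 42° = 8.70, north 13 cos 42° = 9.66
Leg 2 (244°, 26 nmi): east 26 sin 244° = -23.37, north 26 cos 244° = -11.40
Net displacement: -14.67 east, -1.74 north. Direction back to start is (14.67, 1.74): bearing = atan2(14.67, 1.74) mod 360° = 83.25° ≈ 083°.

083°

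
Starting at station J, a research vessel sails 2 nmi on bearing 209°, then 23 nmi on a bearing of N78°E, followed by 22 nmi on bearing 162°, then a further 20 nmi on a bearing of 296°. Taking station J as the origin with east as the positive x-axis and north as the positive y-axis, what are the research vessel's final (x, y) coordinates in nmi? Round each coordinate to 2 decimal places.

(10.35, -9.12)

Leg 1 (209°, 2 nmi): east 2 sin 209° = -0.97, north 2 cos 209° = -1.75
Leg 2 (N78°E, 23 nmi): east 23 sin 78° = 22.50, north 23 cos 78° = 4.78
Leg 3 (162°, 22 nmi): east 22 sin 162° = 6.80, north 22 cos 162° = -20.92
Leg 4 (296°, 20 nmi): east 20 sin 296° = -17.98, north 20 cos 296° = 8.77
Summing: 10.35 nmi east, -9.12 nmi north → (10.35, -9.12).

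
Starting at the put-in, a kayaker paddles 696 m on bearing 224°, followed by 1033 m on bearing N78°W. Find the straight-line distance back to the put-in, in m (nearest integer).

1521 m

Leg 1 (224°, 696 m): east 696 sin 224° = -483.48, north 696 cos 224° = -500.66
Leg 2 (N78°W, 1033 m): east 1033 sin 282° = -1010.43, north 1033 cos 282° = 214.77
Net: -1493.91 east, -285.89 north. Distance = √((-1493.91)² + (-285.89)²) = 1521.018 m.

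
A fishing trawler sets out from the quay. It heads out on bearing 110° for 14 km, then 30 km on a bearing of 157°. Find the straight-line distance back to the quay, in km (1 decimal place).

Leg 1 (110°, 14 km): east 14 sin 110° = 13.16, north 14 cos 110° = -4.79
Leg 2 (157°, 30 km): east 30 sin 157° = 11.72, north 30 cos 157° = -27.62
Net: 24.88 east, -32.40 north. Distance = √((24.88)² + (-32.40)²) = 40.852 km.

40.9 km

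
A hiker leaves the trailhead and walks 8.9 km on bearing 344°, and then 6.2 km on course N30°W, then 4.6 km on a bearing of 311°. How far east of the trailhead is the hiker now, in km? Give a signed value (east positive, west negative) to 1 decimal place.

-9.0 km

Leg 1 (344°, 8.9 km): east 8.9 sin 344° = -2.45, north 8.9 cos 344° = 8.56
Leg 2 (N30°W, 6.2 km): east 6.2 sin 330° = -3.10, north 6.2 cos 330° = 5.37
Leg 3 (311°, 4.6 km): east 4.6 sin 311° = -3.47, north 4.6 cos 311° = 3.02
Net east component: -9.02 km.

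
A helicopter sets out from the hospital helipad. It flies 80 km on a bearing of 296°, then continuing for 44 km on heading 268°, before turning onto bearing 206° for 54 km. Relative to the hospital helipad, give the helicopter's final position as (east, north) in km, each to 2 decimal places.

(-139.55, -15.00)

Leg 1 (296°, 80 km): east 80 sin 296° = -71.90, north 80 cos 296° = 35.07
Leg 2 (268°, 44 km): east 44 sin 268° = -43.97, north 44 cos 268° = -1.54
Leg 3 (206°, 54 km): east 54 sin 206° = -23.67, north 54 cos 206° = -48.53
Summing: -139.55 km east, -15.00 km north → (-139.55, -15.00).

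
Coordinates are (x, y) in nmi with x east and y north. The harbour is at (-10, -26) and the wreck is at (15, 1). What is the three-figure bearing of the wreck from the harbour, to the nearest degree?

043°

Δeast = 15 − -10 = 25.00; Δnorth = 1 − -26 = 27.00.
Bearing = atan2(Δeast, Δnorth) mod 360° = 42.80° ≈ 043°.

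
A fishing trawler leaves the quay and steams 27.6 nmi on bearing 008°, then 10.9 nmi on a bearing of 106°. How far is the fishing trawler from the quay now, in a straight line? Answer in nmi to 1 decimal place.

28.2 nmi

Leg 1 (008°, 27.6 nmi): east 27.6 sin 8° = 3.84, north 27.6 cos 8° = 27.33
Leg 2 (106°, 10.9 nmi): east 10.9 sin 106° = 10.48, north 10.9 cos 106° = -3.00
Net: 14.32 east, 24.33 north. Distance = √((14.32)² + (24.33)²) = 28.228 nmi.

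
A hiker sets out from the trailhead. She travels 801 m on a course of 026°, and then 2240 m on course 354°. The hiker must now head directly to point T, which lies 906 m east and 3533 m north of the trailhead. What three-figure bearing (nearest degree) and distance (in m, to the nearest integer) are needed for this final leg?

Leg 1 (026°, 801 m): east 801 sin 26° = 351.14, north 801 cos 26° = 719.93
Leg 2 (354°, 2240 m): east 2240 sin 354° = -234.14, north 2240 cos 354° = 2227.73
Current position: (116.99, 2947.66). Target: (906, 3533). Remaining: Δeast = 789.01, Δnorth = 585.34.
Bearing = atan2(789.01, 585.34) mod 360° = 53.43°; distance = √((789.01)² + (585.34)²) = 982.422 m.

053°, 982 m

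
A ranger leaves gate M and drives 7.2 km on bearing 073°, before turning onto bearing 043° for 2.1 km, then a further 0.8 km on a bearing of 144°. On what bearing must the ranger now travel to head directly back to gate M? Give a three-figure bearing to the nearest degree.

Leg 1 (073°, 7.2 km): east 7.2 sin 73° = 6.89, north 7.2 cos 73° = 2.11
Leg 2 (043°, 2.1 km): east 2.1 sin 43° = 1.43, north 2.1 cos 43° = 1.54
Leg 3 (144°, 0.8 km): east 0.8 sin 144° = 0.47, north 0.8 cos 144° = -0.65
Net displacement: 8.79 east, 2.99 north. Direction back to start is (-8.79, -2.99): bearing = atan2(-8.79, -2.99) mod 360° = 251.19° ≈ 251°.

251°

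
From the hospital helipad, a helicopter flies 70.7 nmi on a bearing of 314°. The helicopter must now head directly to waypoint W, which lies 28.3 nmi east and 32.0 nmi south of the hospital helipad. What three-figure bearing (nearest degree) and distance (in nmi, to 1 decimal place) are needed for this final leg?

136°, 113.3 nmi

Leg 1 (314°, 70.7 nmi): east 70.7 sin 314° = -50.86, north 70.7 cos 314° = 49.11
Current position: (-50.86, 49.11). Target: (28.3, -32.0). Remaining: Δeast = 79.16, Δnorth = -81.11.
Bearing = atan2(79.16, -81.11) mod 360° = 135.70°; distance = √((79.16)² + (-81.11)²) = 113.336 nmi.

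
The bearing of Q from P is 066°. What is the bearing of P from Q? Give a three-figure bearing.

Back-bearing = 066° + 180° = 246°.

246°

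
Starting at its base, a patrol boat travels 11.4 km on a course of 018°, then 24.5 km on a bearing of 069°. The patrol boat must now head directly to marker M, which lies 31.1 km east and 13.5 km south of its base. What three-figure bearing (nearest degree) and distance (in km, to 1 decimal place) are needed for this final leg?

Leg 1 (018°, 11.4 km): east 11.4 sin 18° = 3.52, north 11.4 cos 18° = 10.84
Leg 2 (069°, 24.5 km): east 24.5 sin 69° = 22.87, north 24.5 cos 69° = 8.78
Current position: (26.40, 19.62). Target: (31.1, -13.5). Remaining: Δeast = 4.70, Δnorth = -33.12.
Bearing = atan2(4.70, -33.12) mod 360° = 171.92°; distance = √((4.70)² + (-33.12)²) = 33.454 km.

172°, 33.5 km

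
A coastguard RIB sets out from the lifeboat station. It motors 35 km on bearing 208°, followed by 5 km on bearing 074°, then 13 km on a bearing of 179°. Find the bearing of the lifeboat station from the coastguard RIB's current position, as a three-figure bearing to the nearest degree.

015°

Leg 1 (208°, 35 km): east 35 sin 208° = -16.43, north 35 cos 208° = -30.90
Leg 2 (074°, 5 km): east 5 sin 74° = 4.81, north 5 cos 74° = 1.38
Leg 3 (179°, 13 km): east 13 sin 179° = 0.23, north 13 cos 179° = -13.00
Net displacement: -11.40 east, -42.52 north. Direction back to start is (11.40, 42.52): bearing = atan2(11.40, 42.52) mod 360° = 15.01° ≈ 015°.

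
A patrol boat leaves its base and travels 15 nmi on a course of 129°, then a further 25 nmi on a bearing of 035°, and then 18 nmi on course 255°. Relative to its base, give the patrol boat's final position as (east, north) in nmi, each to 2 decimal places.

Leg 1 (129°, 15 nmi): east 15 sin 129° = 11.66, north 15 cos 129° = -9.44
Leg 2 (035°, 25 nmi): east 25 sin 35° = 14.34, north 25 cos 35° = 20.48
Leg 3 (255°, 18 nmi): east 18 sin 255° = -17.39, north 18 cos 255° = -4.66
Summing: 8.61 nmi east, 6.38 nmi north → (8.61, 6.38).

(8.61, 6.38)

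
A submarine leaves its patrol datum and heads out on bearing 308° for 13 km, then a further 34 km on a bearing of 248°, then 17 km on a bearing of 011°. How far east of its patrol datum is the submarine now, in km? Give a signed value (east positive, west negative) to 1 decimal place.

-38.5 km

Leg 1 (308°, 13 km): east 13 sin 308° = -10.24, north 13 cos 308° = 8.00
Leg 2 (248°, 34 km): east 34 sin 248° = -31.52, north 34 cos 248° = -12.74
Leg 3 (011°, 17 km): east 17 sin 11° = 3.24, north 17 cos 11° = 16.69
Net east component: -38.52 km.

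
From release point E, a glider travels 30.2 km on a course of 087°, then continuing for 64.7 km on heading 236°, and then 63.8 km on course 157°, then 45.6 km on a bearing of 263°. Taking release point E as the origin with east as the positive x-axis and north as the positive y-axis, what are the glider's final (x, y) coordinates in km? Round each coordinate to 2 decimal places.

(-43.81, -98.88)

Leg 1 (087°, 30.2 km): east 30.2 sin 87° = 30.16, north 30.2 cos 87° = 1.58
Leg 2 (236°, 64.7 km): east 64.7 sin 236° = -53.64, north 64.7 cos 236° = -36.18
Leg 3 (157°, 63.8 km): east 63.8 sin 157° = 24.93, north 63.8 cos 157° = -58.73
Leg 4 (263°, 45.6 km): east 45.6 sin 263° = -45.26, north 45.6 cos 263° = -5.56
Summing: -43.81 km east, -98.88 km north → (-43.81, -98.88).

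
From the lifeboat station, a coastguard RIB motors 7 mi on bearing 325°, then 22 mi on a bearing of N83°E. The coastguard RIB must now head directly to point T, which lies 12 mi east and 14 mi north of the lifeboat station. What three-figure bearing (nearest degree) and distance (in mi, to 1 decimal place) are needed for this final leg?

314°, 8.1 mi

Leg 1 (325°, 7 mi): east 7 sin 325° = -4.02, north 7 cos 325° = 5.73
Leg 2 (N83°E, 22 mi): east 22 sin 83° = 21.84, north 22 cos 83° = 2.68
Current position: (17.82, 8.42). Target: (12, 14). Remaining: Δeast = -5.82, Δnorth = 5.58.
Bearing = atan2(-5.82, 5.58) mod 360° = 313.81°; distance = √((-5.82)² + (5.58)²) = 8.067 mi.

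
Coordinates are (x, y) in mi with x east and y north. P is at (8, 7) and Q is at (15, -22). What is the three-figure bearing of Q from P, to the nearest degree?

Δeast = 15 − 8 = 7.00; Δnorth = -22 − 7 = -29.00.
Bearing = atan2(Δeast, Δnorth) mod 360° = 166.43° ≈ 166°.

166°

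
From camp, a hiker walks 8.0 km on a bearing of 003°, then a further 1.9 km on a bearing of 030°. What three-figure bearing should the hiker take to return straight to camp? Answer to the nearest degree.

Leg 1 (003°, 8.0 km): east 8.0 sin 3° = 0.42, north 8.0 cos 3° = 7.99
Leg 2 (030°, 1.9 km): east 1.9 sin 30° = 0.95, north 1.9 cos 30° = 1.65
Net displacement: 1.37 east, 9.63 north. Direction back to start is (-1.37, -9.63): bearing = atan2(-1.37, -9.63) mod 360° = 188.09° ≈ 188°.

188°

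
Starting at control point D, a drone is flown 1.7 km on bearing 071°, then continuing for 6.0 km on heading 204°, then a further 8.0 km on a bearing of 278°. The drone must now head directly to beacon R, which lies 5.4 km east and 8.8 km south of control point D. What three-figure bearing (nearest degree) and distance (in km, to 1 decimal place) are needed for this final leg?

Leg 1 (071°, 1.7 km): east 1.7 sin 71° = 1.61, north 1.7 cos 71° = 0.55
Leg 2 (204°, 6.0 km): east 6.0 sin 204° = -2.44, north 6.0 cos 204° = -5.48
Leg 3 (278°, 8.0 km): east 8.0 sin 278° = -7.92, north 8.0 cos 278° = 1.11
Current position: (-8.76, -3.81). Target: (5.4, -8.8). Remaining: Δeast = 14.16, Δnorth = -4.99.
Bearing = atan2(14.16, -4.99) mod 360° = 109.40°; distance = √((14.16)² + (-4.99)²) = 15.008 km.

109°, 15.0 km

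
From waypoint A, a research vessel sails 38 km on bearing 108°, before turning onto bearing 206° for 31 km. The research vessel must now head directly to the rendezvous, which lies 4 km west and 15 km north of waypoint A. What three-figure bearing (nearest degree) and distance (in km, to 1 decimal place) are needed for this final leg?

334°, 60.7 km

Leg 1 (108°, 38 km): east 38 sin 108° = 36.14, north 38 cos 108° = -11.74
Leg 2 (206°, 31 km): east 31 sin 206° = -13.59, north 31 cos 206° = -27.86
Current position: (22.55, -39.61). Target: (-4, 15). Remaining: Δeast = -26.55, Δnorth = 54.61.
Bearing = atan2(-26.55, 54.61) mod 360° = 334.07°; distance = √((-26.55)² + (54.61)²) = 60.718 km.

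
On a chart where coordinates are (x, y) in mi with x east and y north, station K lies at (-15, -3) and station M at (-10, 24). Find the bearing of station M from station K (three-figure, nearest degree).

Δeast = -10 − -15 = 5.00; Δnorth = 24 − -3 = 27.00.
Bearing = atan2(Δeast, Δnorth) mod 360° = 10.49° ≈ 010°.

010°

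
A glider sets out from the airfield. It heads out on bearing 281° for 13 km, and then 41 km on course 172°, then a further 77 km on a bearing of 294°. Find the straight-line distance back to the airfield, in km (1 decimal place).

77.7 km

Leg 1 (281°, 13 km): east 13 sin 281° = -12.76, north 13 cos 281° = 2.48
Leg 2 (172°, 41 km): east 41 sin 172° = 5.71, north 41 cos 172° = -40.60
Leg 3 (294°, 77 km): east 77 sin 294° = -70.34, north 77 cos 294° = 31.32
Net: -77.40 east, -6.80 north. Distance = √((-77.40)² + (-6.80)²) = 77.696 km.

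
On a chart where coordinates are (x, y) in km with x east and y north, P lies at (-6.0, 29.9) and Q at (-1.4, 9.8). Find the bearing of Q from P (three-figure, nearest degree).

Δeast = -1.4 − -6.0 = 4.60; Δnorth = 9.8 − 29.9 = -20.10.
Bearing = atan2(Δeast, Δnorth) mod 360° = 167.11° ≈ 167°.

167°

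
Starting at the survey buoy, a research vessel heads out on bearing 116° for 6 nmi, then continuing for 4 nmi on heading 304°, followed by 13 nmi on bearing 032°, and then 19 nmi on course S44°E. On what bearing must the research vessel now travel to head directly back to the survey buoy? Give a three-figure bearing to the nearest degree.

Leg 1 (116°, 6 nmi): east 6 sin 116° = 5.39, north 6 cos 116° = -2.63
Leg 2 (304°, 4 nmi): east 4 sin 304° = -3.32, north 4 cos 304° = 2.24
Leg 3 (032°, 13 nmi): east 13 sin 32° = 6.89, north 13 cos 32° = 11.02
Leg 4 (S44°E, 19 nmi): east 19 sin 136° = 13.20, north 19 cos 136° = -13.67
Net displacement: 22.16 east, -3.04 north. Direction back to start is (-22.16, 3.04): bearing = atan2(-22.16, 3.04) mod 360° = 277.80° ≈ 278°.

278°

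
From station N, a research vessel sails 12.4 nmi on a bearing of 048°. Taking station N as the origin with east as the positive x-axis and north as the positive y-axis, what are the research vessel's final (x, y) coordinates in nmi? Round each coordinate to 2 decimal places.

(9.21, 8.30)

Leg 1 (048°, 12.4 nmi): east 12.4 sin 48° = 9.21, north 12.4 cos 48° = 8.30
Summing: 9.21 nmi east, 8.30 nmi north → (9.21, 8.30).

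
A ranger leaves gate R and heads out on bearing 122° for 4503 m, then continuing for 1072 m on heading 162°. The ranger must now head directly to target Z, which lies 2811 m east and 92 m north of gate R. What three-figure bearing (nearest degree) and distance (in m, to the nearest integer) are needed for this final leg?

339°, 3745 m

Leg 1 (122°, 4503 m): east 4503 sin 122° = 3818.76, north 4503 cos 122° = -2386.23
Leg 2 (162°, 1072 m): east 1072 sin 162° = 331.27, north 1072 cos 162° = -1019.53
Current position: (4150.03, -3405.76). Target: (2811, 92). Remaining: Δeast = -1339.03, Δnorth = 3497.76.
Bearing = atan2(-1339.03, 3497.76) mod 360° = 339.05°; distance = √((-1339.03)² + (3497.76)²) = 3745.305 m.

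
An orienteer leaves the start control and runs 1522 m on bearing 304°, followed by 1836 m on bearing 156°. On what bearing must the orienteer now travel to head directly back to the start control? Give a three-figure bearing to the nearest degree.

Leg 1 (304°, 1522 m): east 1522 sin 304° = -1261.80, north 1522 cos 304° = 851.09
Leg 2 (156°, 1836 m): east 1836 sin 156° = 746.77, north 1836 cos 156° = -1677.27
Net displacement: -515.03 east, -826.18 north. Direction back to start is (515.03, 826.18): bearing = atan2(515.03, 826.18) mod 360° = 31.94° ≈ 032°.

032°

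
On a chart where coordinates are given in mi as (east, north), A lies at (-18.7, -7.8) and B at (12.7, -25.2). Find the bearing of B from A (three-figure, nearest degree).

119°

Δeast = 12.7 − -18.7 = 31.40; Δnorth = -25.2 − -7.8 = -17.40.
Bearing = atan2(Δeast, Δnorth) mod 360° = 118.99° ≈ 119°.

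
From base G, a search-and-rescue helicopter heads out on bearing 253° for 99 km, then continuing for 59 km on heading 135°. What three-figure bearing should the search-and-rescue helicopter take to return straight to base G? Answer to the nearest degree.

037°

Leg 1 (253°, 99 km): east 99 sin 253° = -94.67, north 99 cos 253° = -28.94
Leg 2 (135°, 59 km): east 59 sin 135° = 41.72, north 59 cos 135° = -41.72
Net displacement: -52.95 east, -70.66 north. Direction back to start is (52.95, 70.66): bearing = atan2(52.95, 70.66) mod 360° = 36.85° ≈ 037°.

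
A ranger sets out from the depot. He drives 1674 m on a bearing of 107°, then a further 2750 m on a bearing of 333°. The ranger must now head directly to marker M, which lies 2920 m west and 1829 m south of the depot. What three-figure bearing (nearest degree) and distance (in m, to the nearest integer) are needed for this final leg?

Leg 1 (107°, 1674 m): east 1674 sin 107° = 1600.85, north 1674 cos 107° = -489.43
Leg 2 (333°, 2750 m): east 2750 sin 333° = -1248.47, north 2750 cos 333° = 2450.27
Current position: (352.38, 1960.84). Target: (-2920, -1829). Remaining: Δeast = -3272.38, Δnorth = -3789.84.
Bearing = atan2(-3272.38, -3789.84) mod 360° = 220.81°; distance = √((-3272.38)² + (-3789.84)²) = 5007.129 m.

221°, 5007 m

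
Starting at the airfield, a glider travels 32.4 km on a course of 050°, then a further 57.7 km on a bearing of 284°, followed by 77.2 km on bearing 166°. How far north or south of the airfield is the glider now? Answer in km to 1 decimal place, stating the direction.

40.1 km south

Leg 1 (050°, 32.4 km): east 32.4 sin 50° = 24.82, north 32.4 cos 50° = 20.83
Leg 2 (284°, 57.7 km): east 57.7 sin 284° = -55.99, north 57.7 cos 284° = 13.96
Leg 3 (166°, 77.2 km): east 77.2 sin 166° = 18.68, north 77.2 cos 166° = -74.91
Net north component: -40.12 km.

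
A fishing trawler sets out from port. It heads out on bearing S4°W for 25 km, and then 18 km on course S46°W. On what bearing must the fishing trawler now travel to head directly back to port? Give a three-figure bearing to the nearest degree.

Leg 1 (S4°W, 25 km): east 25 sin 184° = -1.74, north 25 cos 184° = -24.94
Leg 2 (S46°W, 18 km): east 18 sin 226° = -12.95, north 18 cos 226° = -12.50
Net displacement: -14.69 east, -37.44 north. Direction back to start is (14.69, 37.44): bearing = atan2(14.69, 37.44) mod 360° = 21.42° ≈ 021°.

021°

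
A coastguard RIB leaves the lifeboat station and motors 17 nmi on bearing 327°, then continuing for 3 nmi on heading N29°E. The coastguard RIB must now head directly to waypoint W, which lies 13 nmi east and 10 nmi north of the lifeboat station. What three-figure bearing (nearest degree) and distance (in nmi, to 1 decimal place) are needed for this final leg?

108°, 21.9 nmi

Leg 1 (327°, 17 nmi): east 17 sin 327° = -9.26, north 17 cos 327° = 14.26
Leg 2 (N29°E, 3 nmi): east 3 sin 29° = 1.45, north 3 cos 29° = 2.62
Current position: (-7.80, 16.88). Target: (13, 10). Remaining: Δeast = 20.80, Δnorth = -6.88.
Bearing = atan2(20.80, -6.88) mod 360° = 108.30°; distance = √((20.80)² + (-6.88)²) = 21.913 nmi.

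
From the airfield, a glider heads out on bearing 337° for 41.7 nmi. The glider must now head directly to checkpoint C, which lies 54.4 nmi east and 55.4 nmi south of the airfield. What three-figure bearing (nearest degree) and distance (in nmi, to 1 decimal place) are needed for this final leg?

Leg 1 (337°, 41.7 nmi): east 41.7 sin 337° = -16.29, north 41.7 cos 337° = 38.39
Current position: (-16.29, 38.39). Target: (54.4, -55.4). Remaining: Δeast = 70.69, Δnorth = -93.79.
Bearing = atan2(70.69, -93.79) mod 360° = 142.99°; distance = √((70.69)² + (-93.79)²) = 117.444 nmi.

143°, 117.4 nmi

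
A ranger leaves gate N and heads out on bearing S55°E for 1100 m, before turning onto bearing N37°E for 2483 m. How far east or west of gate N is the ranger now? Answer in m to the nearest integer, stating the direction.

2395 m east

Leg 1 (S55°E, 1100 m): east 1100 sin 125° = 901.07, north 1100 cos 125° = -630.93
Leg 2 (N37°E, 2483 m): east 2483 sin 37° = 1494.31, north 2483 cos 37° = 1983.01
Net east component: 2395.37 m.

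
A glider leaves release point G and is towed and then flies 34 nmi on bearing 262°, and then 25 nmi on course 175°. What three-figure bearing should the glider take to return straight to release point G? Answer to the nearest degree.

Leg 1 (262°, 34 nmi): east 34 sin 262° = -33.67, north 34 cos 262° = -4.73
Leg 2 (175°, 25 nmi): east 25 sin 175° = 2.18, north 25 cos 175° = -24.90
Net displacement: -31.49 east, -29.64 north. Direction back to start is (31.49, 29.64): bearing = atan2(31.49, 29.64) mod 360° = 46.74° ≈ 047°.

047°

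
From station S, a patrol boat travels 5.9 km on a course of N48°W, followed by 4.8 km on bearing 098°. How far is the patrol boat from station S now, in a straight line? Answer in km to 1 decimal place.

Leg 1 (N48°W, 5.9 km): east 5.9 sin 312° = -4.38, north 5.9 cos 312° = 3.95
Leg 2 (098°, 4.8 km): east 4.8 sin 98° = 4.75, north 4.8 cos 98° = -0.67
Net: 0.37 east, 3.28 north. Distance = √((0.37)² + (3.28)²) = 3.301 km.

3.3 km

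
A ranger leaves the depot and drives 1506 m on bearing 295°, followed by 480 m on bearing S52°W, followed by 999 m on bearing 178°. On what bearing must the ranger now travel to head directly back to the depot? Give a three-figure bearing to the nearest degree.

Leg 1 (295°, 1506 m): east 1506 sin 295° = -1364.90, north 1506 cos 295° = 636.46
Leg 2 (S52°W, 480 m): east 480 sin 232° = -378.25, north 480 cos 232° = -295.52
Leg 3 (178°, 999 m): east 999 sin 178° = 34.86, north 999 cos 178° = -998.39
Net displacement: -1708.28 east, -657.45 north. Direction back to start is (1708.28, 657.45): bearing = atan2(1708.28, 657.45) mod 360° = 68.95° ≈ 069°.

069°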